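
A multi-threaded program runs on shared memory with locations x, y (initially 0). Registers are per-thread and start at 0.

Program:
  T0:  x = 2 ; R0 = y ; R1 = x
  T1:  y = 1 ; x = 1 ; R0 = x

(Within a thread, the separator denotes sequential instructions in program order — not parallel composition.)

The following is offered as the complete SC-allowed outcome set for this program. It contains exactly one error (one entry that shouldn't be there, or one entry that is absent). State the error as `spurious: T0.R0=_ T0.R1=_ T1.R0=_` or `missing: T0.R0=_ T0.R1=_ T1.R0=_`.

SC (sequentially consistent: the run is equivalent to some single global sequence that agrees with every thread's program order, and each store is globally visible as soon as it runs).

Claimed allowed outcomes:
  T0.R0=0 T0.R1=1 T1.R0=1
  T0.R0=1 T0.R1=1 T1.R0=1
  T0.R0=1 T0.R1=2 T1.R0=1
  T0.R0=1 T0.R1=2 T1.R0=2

outcome vector order: (T0.R0,T0.R1,T1.R0)
SC (5): (0,1,1) (0,2,1) (1,1,1) (1,2,1) (1,2,2)
SC∖claimed = {(0,2,1)}

missing: T0.R0=0 T0.R1=2 T1.R0=1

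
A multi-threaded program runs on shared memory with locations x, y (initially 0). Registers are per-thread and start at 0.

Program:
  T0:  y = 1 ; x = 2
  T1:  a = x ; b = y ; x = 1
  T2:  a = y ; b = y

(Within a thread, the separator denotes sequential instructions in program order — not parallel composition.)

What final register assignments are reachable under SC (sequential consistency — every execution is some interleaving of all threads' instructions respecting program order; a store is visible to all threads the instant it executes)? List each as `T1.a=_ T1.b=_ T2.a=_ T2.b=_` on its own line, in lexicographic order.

T1.a=0 T1.b=0 T2.a=0 T2.b=0
T1.a=0 T1.b=0 T2.a=0 T2.b=1
T1.a=0 T1.b=0 T2.a=1 T2.b=1
T1.a=0 T1.b=1 T2.a=0 T2.b=0
T1.a=0 T1.b=1 T2.a=0 T2.b=1
T1.a=0 T1.b=1 T2.a=1 T2.b=1
T1.a=2 T1.b=1 T2.a=0 T2.b=0
T1.a=2 T1.b=1 T2.a=0 T2.b=1
T1.a=2 T1.b=1 T2.a=1 T2.b=1

outcome vector order: (T1.a,T1.b,T2.a,T2.b)
|SC outcomes| = 9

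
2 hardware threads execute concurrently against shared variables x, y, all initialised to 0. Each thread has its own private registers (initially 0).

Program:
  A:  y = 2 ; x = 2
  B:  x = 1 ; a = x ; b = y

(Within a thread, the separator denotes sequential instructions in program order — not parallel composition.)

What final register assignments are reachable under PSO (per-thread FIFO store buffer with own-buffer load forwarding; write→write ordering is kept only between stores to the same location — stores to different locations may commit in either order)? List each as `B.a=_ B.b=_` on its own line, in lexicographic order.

outcome vector order: (B.a,B.b)
|PSO outcomes| = 4

B.a=1 B.b=0
B.a=1 B.b=2
B.a=2 B.b=0
B.a=2 B.b=2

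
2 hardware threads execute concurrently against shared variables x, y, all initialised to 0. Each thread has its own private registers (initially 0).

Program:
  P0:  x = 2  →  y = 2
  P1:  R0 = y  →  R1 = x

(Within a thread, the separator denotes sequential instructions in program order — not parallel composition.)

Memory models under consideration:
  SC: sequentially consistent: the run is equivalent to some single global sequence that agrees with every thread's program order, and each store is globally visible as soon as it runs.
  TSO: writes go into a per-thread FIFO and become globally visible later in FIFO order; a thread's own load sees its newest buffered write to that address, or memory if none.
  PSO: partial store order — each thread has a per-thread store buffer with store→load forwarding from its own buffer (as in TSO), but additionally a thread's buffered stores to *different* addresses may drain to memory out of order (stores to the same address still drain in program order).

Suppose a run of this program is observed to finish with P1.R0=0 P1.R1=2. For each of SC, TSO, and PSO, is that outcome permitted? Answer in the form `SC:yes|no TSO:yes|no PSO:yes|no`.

SC:yes TSO:yes PSO:yes

outcome vector order: (P1.R0,P1.R1)
SC (3): 0/0, 0/2, 2/2
TSO (3): 0/0, 0/2, 2/2
PSO (4): 0/0, 0/2, 2/0, 2/2
target 0/2 ∈ {SC,TSO,PSO}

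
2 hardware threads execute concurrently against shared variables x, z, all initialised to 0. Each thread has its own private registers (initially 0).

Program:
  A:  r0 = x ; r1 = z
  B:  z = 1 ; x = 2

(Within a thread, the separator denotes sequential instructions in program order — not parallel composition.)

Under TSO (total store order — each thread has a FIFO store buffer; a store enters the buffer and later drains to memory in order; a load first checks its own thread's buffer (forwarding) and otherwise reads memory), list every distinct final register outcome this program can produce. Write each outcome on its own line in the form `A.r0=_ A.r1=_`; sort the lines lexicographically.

outcome vector order: (A.r0,A.r1)
|TSO outcomes| = 3

A.r0=0 A.r1=0
A.r0=0 A.r1=1
A.r0=2 A.r1=1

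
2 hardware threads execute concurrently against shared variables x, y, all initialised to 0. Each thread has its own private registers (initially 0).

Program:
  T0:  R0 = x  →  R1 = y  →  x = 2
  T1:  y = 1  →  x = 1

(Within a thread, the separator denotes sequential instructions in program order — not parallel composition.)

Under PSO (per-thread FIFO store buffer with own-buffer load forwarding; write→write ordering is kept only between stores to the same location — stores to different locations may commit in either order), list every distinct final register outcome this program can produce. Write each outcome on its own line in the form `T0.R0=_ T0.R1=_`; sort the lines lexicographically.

T0.R0=0 T0.R1=0
T0.R0=0 T0.R1=1
T0.R0=1 T0.R1=0
T0.R0=1 T0.R1=1

outcome vector order: (T0.R0,T0.R1)
|PSO outcomes| = 4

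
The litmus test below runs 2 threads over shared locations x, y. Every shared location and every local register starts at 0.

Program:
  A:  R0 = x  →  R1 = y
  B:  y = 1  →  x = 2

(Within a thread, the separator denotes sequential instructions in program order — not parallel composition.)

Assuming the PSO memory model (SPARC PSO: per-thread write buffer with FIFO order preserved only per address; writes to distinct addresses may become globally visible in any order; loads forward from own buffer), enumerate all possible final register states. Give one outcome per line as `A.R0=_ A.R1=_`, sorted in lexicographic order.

outcome vector order: (A.R0,A.R1)
|PSO outcomes| = 4

A.R0=0 A.R1=0
A.R0=0 A.R1=1
A.R0=2 A.R1=0
A.R0=2 A.R1=1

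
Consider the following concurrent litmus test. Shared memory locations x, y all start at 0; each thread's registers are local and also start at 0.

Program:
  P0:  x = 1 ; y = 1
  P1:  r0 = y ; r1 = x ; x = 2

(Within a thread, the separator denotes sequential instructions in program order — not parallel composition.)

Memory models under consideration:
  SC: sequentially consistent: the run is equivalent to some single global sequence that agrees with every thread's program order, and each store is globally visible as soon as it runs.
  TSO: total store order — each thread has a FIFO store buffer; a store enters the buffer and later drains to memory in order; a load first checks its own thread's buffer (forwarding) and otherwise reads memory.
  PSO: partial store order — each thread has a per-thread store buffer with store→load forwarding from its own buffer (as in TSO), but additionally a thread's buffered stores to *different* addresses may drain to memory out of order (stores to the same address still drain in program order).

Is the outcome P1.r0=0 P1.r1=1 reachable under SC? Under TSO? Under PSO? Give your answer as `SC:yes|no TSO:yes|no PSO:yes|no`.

outcome vector order: (P1.r0,P1.r1)
[SC] allowed = {<0 0>; <0 1>; <1 1>}
[TSO] allowed = {<0 0>; <0 1>; <1 1>}
[PSO] allowed = {<0 0>; <0 1>; <1 0>; <1 1>}
target <0 1> ∈ {SC,TSO,PSO}

SC:yes TSO:yes PSO:yes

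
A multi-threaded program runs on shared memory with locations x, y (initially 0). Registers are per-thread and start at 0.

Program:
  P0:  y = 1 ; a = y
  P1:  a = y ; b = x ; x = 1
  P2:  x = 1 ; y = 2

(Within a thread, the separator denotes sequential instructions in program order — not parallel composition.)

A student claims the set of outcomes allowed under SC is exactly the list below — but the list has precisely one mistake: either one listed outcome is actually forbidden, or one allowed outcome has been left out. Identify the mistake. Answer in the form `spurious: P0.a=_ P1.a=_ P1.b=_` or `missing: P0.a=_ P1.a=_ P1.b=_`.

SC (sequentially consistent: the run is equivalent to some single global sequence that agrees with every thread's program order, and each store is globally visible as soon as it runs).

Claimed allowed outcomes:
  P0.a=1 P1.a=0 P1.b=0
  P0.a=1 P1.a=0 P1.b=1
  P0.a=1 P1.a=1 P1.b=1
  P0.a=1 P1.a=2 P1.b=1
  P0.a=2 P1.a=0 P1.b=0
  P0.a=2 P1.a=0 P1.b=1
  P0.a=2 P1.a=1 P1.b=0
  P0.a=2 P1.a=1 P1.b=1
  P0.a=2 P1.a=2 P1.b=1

missing: P0.a=1 P1.a=1 P1.b=0

outcome vector order: (P0.a,P1.a,P1.b)
[SC] allowed = {100, 101, 110, 111, 121, 200, 201, 210, 211, 221}
SC∖claimed = {110}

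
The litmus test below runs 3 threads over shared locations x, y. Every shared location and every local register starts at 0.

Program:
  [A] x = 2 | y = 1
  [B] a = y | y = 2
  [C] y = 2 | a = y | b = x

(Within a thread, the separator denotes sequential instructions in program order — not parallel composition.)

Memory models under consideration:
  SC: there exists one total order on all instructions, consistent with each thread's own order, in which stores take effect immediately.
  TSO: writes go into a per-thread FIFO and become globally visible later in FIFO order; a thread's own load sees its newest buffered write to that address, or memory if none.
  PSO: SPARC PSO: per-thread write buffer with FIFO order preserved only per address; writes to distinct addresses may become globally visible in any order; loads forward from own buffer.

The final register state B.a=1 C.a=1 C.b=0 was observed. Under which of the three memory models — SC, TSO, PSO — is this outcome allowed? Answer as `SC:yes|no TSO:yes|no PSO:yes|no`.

outcome vector order: (B.a,C.a,C.b)
[SC] allowed = {012, 020, 022, 112, 120, 122, 212, 220, 222}
[TSO] allowed = {012, 020, 022, 112, 120, 122, 212, 220, 222}
[PSO] allowed = {010, 012, 020, 022, 110, 112, 120, 122, 210, 212, 220, 222}
target 110 ∈ {PSO}

SC:no TSO:no PSO:yes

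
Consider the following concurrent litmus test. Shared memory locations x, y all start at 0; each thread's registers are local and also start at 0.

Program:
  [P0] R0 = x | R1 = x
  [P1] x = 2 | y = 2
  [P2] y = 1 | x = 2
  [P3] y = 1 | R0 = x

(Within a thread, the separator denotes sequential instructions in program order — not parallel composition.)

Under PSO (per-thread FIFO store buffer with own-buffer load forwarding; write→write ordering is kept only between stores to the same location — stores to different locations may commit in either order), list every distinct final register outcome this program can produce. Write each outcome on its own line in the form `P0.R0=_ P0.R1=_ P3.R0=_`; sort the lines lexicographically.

outcome vector order: (P0.R0,P0.R1,P3.R0)
|PSO outcomes| = 6

P0.R0=0 P0.R1=0 P3.R0=0
P0.R0=0 P0.R1=0 P3.R0=2
P0.R0=0 P0.R1=2 P3.R0=0
P0.R0=0 P0.R1=2 P3.R0=2
P0.R0=2 P0.R1=2 P3.R0=0
P0.R0=2 P0.R1=2 P3.R0=2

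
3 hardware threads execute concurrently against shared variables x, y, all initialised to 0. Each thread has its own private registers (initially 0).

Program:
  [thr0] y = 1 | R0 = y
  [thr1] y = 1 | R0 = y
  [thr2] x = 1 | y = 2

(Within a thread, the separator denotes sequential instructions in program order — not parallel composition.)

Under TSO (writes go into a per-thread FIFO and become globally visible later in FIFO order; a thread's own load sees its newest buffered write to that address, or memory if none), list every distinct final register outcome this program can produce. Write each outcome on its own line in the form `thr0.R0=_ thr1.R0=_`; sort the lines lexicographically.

thr0.R0=1 thr1.R0=1
thr0.R0=1 thr1.R0=2
thr0.R0=2 thr1.R0=1
thr0.R0=2 thr1.R0=2

outcome vector order: (thr0.R0,thr1.R0)
|TSO outcomes| = 4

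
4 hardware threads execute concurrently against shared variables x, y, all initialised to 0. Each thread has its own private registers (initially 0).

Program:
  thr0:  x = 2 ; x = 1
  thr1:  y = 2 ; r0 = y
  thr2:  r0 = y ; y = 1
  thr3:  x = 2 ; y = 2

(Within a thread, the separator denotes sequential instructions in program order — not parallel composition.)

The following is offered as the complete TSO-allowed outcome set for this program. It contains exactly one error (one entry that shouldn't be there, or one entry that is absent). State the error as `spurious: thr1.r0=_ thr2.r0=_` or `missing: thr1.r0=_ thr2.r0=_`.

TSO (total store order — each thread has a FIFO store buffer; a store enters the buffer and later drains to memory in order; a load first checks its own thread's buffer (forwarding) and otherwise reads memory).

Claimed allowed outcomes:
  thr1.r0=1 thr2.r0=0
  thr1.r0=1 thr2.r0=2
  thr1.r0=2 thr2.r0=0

missing: thr1.r0=2 thr2.r0=2

outcome vector order: (thr1.r0,thr2.r0)
[TSO] allowed = {1/0, 1/2, 2/0, 2/2}
TSO∖claimed = {2/2}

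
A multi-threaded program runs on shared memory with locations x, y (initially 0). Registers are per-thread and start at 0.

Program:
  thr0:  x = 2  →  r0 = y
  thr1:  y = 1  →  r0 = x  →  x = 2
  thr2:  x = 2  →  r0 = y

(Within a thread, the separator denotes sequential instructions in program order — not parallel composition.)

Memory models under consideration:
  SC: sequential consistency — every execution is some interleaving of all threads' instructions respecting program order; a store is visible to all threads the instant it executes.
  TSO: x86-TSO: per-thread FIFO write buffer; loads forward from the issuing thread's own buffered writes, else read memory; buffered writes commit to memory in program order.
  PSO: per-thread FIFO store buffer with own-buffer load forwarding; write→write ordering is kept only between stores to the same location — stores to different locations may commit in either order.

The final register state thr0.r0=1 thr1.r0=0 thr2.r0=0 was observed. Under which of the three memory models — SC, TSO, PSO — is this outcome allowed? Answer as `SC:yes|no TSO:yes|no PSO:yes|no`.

SC:no TSO:yes PSO:yes

outcome vector order: (thr0.r0,thr1.r0,thr2.r0)
SC: 5 outcomes — {0/2/0 0/2/1 1/0/1 1/2/0 1/2/1}
TSO: 8 outcomes — {0/0/0 0/0/1 0/2/0 0/2/1 1/0/0 1/0/1 1/2/0 1/2/1}
PSO: 8 outcomes — {0/0/0 0/0/1 0/2/0 0/2/1 1/0/0 1/0/1 1/2/0 1/2/1}
target 1/0/0 ∈ {TSO,PSO}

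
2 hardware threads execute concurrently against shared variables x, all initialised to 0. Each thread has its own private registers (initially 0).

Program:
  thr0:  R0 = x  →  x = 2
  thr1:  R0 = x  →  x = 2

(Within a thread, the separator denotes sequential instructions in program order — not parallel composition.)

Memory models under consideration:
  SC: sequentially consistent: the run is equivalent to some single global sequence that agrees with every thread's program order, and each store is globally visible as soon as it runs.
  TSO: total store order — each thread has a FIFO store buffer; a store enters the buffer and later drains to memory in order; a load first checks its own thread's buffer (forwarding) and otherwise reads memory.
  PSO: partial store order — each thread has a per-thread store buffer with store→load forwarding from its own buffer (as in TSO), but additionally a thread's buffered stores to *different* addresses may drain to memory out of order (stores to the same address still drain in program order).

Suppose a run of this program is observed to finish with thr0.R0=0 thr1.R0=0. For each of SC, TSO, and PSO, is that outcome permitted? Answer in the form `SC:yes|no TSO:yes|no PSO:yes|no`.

SC:yes TSO:yes PSO:yes

outcome vector order: (thr0.R0,thr1.R0)
SC (3): <0 0>, <0 2>, <2 0>
TSO (3): <0 0>, <0 2>, <2 0>
PSO (3): <0 0>, <0 2>, <2 0>
target <0 0> ∈ {SC,TSO,PSO}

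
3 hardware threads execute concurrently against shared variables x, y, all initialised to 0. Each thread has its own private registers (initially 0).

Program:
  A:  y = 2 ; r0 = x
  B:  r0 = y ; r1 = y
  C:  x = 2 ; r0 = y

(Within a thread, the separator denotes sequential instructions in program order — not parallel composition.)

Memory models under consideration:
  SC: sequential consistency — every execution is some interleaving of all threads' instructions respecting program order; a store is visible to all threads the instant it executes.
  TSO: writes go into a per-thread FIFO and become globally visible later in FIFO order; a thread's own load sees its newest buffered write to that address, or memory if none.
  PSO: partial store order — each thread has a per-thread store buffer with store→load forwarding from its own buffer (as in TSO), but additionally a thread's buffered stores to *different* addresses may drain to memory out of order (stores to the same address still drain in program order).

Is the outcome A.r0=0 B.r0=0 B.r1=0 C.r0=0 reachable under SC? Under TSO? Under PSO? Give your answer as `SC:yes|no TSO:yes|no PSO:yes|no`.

outcome vector order: (A.r0,B.r0,B.r1,C.r0)
under SC → 0002, 0022, 0222, 2000, 2002, 2020, 2022, 2220, 2222
under TSO → 0000, 0002, 0020, 0022, 0220, 0222, 2000, 2002, 2020, 2022, 2220, 2222
under PSO → 0000, 0002, 0020, 0022, 0220, 0222, 2000, 2002, 2020, 2022, 2220, 2222
target 0000 ∈ {TSO,PSO}

SC:no TSO:yes PSO:yes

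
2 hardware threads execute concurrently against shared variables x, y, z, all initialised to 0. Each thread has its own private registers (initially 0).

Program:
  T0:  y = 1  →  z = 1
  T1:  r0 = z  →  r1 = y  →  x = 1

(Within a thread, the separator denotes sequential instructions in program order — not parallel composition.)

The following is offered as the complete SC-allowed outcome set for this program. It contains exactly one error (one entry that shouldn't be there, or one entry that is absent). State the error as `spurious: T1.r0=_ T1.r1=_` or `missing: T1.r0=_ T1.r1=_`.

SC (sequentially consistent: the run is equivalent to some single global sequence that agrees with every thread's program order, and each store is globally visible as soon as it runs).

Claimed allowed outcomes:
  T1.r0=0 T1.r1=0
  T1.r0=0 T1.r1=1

outcome vector order: (T1.r0,T1.r1)
SC: 3 outcomes — {0/0 0/1 1/1}
SC∖claimed = {1/1}

missing: T1.r0=1 T1.r1=1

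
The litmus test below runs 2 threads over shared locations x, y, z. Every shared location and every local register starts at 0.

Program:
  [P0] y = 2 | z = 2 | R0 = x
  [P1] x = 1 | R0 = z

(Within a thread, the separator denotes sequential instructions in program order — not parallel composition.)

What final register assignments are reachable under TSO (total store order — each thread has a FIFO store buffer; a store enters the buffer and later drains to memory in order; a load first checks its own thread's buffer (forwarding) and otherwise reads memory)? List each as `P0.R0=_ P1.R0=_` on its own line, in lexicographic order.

P0.R0=0 P1.R0=0
P0.R0=0 P1.R0=2
P0.R0=1 P1.R0=0
P0.R0=1 P1.R0=2

outcome vector order: (P0.R0,P1.R0)
|TSO outcomes| = 4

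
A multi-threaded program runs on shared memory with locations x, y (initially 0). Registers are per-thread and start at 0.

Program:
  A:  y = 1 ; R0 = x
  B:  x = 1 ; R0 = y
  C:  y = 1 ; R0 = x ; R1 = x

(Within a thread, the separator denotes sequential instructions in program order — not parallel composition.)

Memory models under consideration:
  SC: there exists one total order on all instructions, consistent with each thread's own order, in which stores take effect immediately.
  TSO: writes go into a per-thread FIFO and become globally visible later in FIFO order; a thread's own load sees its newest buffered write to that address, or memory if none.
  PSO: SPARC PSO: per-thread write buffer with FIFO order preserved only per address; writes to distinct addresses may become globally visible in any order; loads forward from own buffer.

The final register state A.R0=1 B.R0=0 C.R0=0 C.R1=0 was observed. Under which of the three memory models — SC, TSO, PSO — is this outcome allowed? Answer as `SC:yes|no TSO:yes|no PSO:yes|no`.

outcome vector order: (A.R0,B.R0,C.R0,C.R1)
SC (7): (0,1,0,0); (0,1,0,1); (0,1,1,1); (1,0,1,1); (1,1,0,0); (1,1,0,1); (1,1,1,1)
TSO (12): (0,0,0,0); (0,0,0,1); (0,0,1,1); (0,1,0,0); (0,1,0,1); (0,1,1,1); (1,0,0,0); (1,0,0,1); (1,0,1,1); (1,1,0,0); (1,1,0,1); (1,1,1,1)
PSO (12): (0,0,0,0); (0,0,0,1); (0,0,1,1); (0,1,0,0); (0,1,0,1); (0,1,1,1); (1,0,0,0); (1,0,0,1); (1,0,1,1); (1,1,0,0); (1,1,0,1); (1,1,1,1)
target (1,0,0,0) ∈ {TSO,PSO}

SC:no TSO:yes PSO:yes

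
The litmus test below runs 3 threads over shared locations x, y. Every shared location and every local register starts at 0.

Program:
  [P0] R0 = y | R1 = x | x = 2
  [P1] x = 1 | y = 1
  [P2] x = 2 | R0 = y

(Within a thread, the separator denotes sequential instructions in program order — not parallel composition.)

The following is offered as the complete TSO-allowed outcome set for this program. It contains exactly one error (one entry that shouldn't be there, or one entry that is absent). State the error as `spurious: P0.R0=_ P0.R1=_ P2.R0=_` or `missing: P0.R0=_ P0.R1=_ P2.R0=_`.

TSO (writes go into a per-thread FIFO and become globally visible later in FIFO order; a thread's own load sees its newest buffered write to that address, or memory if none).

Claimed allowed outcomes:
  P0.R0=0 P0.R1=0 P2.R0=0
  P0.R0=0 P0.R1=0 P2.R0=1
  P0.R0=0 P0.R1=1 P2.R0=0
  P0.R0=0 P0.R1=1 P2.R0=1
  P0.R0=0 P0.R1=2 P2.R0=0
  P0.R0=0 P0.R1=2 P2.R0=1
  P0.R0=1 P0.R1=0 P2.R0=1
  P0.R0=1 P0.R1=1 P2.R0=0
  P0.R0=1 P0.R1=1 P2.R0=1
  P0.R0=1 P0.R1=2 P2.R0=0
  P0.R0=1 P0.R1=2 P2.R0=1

outcome vector order: (P0.R0,P0.R1,P2.R0)
under TSO → <0 0 0>, <0 0 1>, <0 1 0>, <0 1 1>, <0 2 0>, <0 2 1>, <1 1 0>, <1 1 1>, <1 2 0>, <1 2 1>
claimed∖TSO = {<1 0 1>}

spurious: P0.R0=1 P0.R1=0 P2.R0=1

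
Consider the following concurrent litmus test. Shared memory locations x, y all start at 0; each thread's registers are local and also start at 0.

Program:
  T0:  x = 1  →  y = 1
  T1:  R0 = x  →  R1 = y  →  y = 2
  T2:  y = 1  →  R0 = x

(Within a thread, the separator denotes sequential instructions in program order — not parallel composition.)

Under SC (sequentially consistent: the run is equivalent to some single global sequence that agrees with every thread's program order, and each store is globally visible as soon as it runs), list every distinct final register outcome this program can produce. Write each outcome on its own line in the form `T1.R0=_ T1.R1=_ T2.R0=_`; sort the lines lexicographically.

T1.R0=0 T1.R1=0 T2.R0=0
T1.R0=0 T1.R1=0 T2.R0=1
T1.R0=0 T1.R1=1 T2.R0=0
T1.R0=0 T1.R1=1 T2.R0=1
T1.R0=1 T1.R1=0 T2.R0=1
T1.R0=1 T1.R1=1 T2.R0=0
T1.R0=1 T1.R1=1 T2.R0=1

outcome vector order: (T1.R0,T1.R1,T2.R0)
|SC outcomes| = 7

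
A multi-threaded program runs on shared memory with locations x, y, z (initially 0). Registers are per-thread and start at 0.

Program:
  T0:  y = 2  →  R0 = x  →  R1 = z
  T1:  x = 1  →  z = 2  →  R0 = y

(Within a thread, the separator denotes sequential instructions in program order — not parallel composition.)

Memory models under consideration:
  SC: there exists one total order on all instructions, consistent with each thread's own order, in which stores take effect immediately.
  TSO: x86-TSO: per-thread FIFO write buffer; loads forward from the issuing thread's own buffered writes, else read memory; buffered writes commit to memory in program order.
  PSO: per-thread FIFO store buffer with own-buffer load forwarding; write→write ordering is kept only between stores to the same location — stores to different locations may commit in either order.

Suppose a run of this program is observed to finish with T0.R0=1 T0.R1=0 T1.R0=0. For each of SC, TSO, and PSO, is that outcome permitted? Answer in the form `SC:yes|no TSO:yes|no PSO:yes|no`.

SC:no TSO:yes PSO:yes

outcome vector order: (T0.R0,T0.R1,T1.R0)
SC (5): <0 0 2> <0 2 2> <1 0 2> <1 2 0> <1 2 2>
TSO (8): <0 0 0> <0 0 2> <0 2 0> <0 2 2> <1 0 0> <1 0 2> <1 2 0> <1 2 2>
PSO (8): <0 0 0> <0 0 2> <0 2 0> <0 2 2> <1 0 0> <1 0 2> <1 2 0> <1 2 2>
target <1 0 0> ∈ {TSO,PSO}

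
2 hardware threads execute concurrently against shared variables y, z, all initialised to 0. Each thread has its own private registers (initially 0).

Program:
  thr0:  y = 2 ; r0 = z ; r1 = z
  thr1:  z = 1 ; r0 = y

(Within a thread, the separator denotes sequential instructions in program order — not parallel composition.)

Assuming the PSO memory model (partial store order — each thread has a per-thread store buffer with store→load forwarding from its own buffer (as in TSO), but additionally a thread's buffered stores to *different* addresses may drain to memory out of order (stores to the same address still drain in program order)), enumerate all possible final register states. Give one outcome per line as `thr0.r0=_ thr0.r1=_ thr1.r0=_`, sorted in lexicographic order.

outcome vector order: (thr0.r0,thr0.r1,thr1.r0)
|PSO outcomes| = 6

thr0.r0=0 thr0.r1=0 thr1.r0=0
thr0.r0=0 thr0.r1=0 thr1.r0=2
thr0.r0=0 thr0.r1=1 thr1.r0=0
thr0.r0=0 thr0.r1=1 thr1.r0=2
thr0.r0=1 thr0.r1=1 thr1.r0=0
thr0.r0=1 thr0.r1=1 thr1.r0=2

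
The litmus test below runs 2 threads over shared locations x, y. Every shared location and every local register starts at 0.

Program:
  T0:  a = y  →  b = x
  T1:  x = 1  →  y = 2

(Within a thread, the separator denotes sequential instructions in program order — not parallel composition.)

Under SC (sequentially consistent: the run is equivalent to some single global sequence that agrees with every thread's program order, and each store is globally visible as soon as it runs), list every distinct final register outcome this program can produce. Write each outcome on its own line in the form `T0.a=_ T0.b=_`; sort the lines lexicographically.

outcome vector order: (T0.a,T0.b)
|SC outcomes| = 3

T0.a=0 T0.b=0
T0.a=0 T0.b=1
T0.a=2 T0.b=1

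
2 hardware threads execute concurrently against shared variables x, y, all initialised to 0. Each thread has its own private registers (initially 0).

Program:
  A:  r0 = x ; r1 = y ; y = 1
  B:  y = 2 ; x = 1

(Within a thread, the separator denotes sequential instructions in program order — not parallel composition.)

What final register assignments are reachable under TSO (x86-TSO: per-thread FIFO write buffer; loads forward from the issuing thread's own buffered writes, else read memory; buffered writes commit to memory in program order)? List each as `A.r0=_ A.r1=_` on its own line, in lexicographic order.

A.r0=0 A.r1=0
A.r0=0 A.r1=2
A.r0=1 A.r1=2

outcome vector order: (A.r0,A.r1)
|TSO outcomes| = 3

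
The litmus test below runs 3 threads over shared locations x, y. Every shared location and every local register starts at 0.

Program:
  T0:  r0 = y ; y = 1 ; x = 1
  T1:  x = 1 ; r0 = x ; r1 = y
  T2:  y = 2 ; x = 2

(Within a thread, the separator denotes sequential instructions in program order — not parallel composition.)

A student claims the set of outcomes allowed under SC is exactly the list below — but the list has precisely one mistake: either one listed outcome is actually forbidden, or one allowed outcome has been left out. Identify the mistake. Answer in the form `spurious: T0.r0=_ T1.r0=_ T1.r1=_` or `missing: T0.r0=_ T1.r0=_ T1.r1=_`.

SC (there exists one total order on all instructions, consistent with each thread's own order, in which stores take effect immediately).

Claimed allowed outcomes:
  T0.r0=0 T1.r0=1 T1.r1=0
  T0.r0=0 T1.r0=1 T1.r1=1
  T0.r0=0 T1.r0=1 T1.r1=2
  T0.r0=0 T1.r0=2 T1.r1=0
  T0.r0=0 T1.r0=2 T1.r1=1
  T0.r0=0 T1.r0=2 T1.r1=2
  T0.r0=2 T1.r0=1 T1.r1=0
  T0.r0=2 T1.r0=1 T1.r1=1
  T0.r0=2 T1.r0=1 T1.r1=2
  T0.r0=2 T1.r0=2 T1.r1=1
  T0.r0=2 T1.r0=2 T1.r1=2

outcome vector order: (T0.r0,T1.r0,T1.r1)
SC: 10 outcomes — {010, 011, 012, 021, 022, 210, 211, 212, 221, 222}
claimed∖SC = {020}

spurious: T0.r0=0 T1.r0=2 T1.r1=0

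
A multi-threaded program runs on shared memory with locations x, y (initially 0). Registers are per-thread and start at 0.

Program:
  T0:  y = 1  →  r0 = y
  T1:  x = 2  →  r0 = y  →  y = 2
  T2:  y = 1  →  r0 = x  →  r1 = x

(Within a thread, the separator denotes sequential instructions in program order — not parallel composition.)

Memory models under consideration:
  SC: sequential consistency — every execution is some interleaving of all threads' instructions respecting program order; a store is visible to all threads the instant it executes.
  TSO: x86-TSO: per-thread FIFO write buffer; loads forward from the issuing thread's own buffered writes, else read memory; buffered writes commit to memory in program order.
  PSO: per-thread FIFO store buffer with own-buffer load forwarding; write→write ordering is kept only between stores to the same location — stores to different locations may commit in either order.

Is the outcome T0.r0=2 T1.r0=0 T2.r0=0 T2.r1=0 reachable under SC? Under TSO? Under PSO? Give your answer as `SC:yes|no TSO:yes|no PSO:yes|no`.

SC:no TSO:yes PSO:yes

outcome vector order: (T0.r0,T1.r0,T2.r0,T2.r1)
[SC] allowed = {1/0/2/2, 1/1/0/0, 1/1/0/2, 1/1/2/2, 2/0/2/2, 2/1/0/0, 2/1/0/2, 2/1/2/2}
[TSO] allowed = {1/0/0/0, 1/0/0/2, 1/0/2/2, 1/1/0/0, 1/1/0/2, 1/1/2/2, 2/0/0/0, 2/0/0/2, 2/0/2/2, 2/1/0/0, 2/1/0/2, 2/1/2/2}
[PSO] allowed = {1/0/0/0, 1/0/0/2, 1/0/2/2, 1/1/0/0, 1/1/0/2, 1/1/2/2, 2/0/0/0, 2/0/0/2, 2/0/2/2, 2/1/0/0, 2/1/0/2, 2/1/2/2}
target 2/0/0/0 ∈ {TSO,PSO}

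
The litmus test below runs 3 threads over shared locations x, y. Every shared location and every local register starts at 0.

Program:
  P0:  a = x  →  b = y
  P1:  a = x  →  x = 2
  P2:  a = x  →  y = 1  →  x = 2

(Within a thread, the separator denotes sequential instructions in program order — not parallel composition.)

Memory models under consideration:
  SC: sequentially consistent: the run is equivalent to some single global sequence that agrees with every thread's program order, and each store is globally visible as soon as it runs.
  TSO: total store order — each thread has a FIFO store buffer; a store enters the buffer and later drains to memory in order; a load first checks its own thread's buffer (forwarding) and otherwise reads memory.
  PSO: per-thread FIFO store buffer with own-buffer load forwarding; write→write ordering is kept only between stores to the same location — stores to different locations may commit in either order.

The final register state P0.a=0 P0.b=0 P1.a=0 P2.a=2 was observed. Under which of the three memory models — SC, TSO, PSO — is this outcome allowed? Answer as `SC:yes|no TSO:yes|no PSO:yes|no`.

outcome vector order: (P0.a,P0.b,P1.a,P2.a)
SC: 11 outcomes — {0/0/0/0, 0/0/0/2, 0/0/2/0, 0/1/0/0, 0/1/0/2, 0/1/2/0, 2/0/0/0, 2/0/0/2, 2/1/0/0, 2/1/0/2, 2/1/2/0}
TSO: 11 outcomes — {0/0/0/0, 0/0/0/2, 0/0/2/0, 0/1/0/0, 0/1/0/2, 0/1/2/0, 2/0/0/0, 2/0/0/2, 2/1/0/0, 2/1/0/2, 2/1/2/0}
PSO: 12 outcomes — {0/0/0/0, 0/0/0/2, 0/0/2/0, 0/1/0/0, 0/1/0/2, 0/1/2/0, 2/0/0/0, 2/0/0/2, 2/0/2/0, 2/1/0/0, 2/1/0/2, 2/1/2/0}
target 0/0/0/2 ∈ {SC,TSO,PSO}

SC:yes TSO:yes PSO:yes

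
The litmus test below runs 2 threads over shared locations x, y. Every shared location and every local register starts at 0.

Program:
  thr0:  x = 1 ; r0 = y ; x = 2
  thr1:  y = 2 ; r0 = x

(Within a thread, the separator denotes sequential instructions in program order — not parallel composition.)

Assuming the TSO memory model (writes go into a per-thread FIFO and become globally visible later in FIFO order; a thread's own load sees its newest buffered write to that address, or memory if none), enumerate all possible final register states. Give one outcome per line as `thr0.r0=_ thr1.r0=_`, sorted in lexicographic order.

thr0.r0=0 thr1.r0=0
thr0.r0=0 thr1.r0=1
thr0.r0=0 thr1.r0=2
thr0.r0=2 thr1.r0=0
thr0.r0=2 thr1.r0=1
thr0.r0=2 thr1.r0=2

outcome vector order: (thr0.r0,thr1.r0)
|TSO outcomes| = 6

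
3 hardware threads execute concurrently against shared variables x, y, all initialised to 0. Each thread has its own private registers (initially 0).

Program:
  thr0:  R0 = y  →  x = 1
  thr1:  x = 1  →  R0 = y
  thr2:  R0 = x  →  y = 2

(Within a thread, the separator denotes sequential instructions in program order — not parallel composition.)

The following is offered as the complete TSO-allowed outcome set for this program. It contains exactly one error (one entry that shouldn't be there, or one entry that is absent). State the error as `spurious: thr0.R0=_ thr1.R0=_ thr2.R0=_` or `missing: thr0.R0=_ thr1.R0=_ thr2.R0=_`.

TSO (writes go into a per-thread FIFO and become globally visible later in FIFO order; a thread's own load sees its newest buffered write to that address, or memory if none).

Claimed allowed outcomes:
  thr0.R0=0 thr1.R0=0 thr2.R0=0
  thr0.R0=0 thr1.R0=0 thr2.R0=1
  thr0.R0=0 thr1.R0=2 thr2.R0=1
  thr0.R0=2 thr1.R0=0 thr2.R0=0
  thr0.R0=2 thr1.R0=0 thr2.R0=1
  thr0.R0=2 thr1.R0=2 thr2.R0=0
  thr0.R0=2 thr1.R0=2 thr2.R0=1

missing: thr0.R0=0 thr1.R0=2 thr2.R0=0

outcome vector order: (thr0.R0,thr1.R0,thr2.R0)
TSO (8): 0/0/0; 0/0/1; 0/2/0; 0/2/1; 2/0/0; 2/0/1; 2/2/0; 2/2/1
TSO∖claimed = {0/2/0}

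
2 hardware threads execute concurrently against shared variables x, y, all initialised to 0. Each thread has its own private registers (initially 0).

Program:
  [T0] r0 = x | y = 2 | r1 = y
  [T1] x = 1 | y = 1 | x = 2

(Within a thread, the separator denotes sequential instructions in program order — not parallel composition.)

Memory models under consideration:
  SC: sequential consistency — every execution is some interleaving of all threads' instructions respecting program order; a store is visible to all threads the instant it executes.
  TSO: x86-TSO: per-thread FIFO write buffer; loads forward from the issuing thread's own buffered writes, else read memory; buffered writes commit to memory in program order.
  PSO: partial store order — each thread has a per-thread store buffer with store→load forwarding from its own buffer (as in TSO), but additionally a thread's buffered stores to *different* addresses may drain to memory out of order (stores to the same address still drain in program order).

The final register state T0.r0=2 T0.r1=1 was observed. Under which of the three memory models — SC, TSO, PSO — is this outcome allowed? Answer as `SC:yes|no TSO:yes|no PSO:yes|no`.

SC:no TSO:no PSO:yes

outcome vector order: (T0.r0,T0.r1)
SC (5): (0,1); (0,2); (1,1); (1,2); (2,2)
TSO (5): (0,1); (0,2); (1,1); (1,2); (2,2)
PSO (6): (0,1); (0,2); (1,1); (1,2); (2,1); (2,2)
target (2,1) ∈ {PSO}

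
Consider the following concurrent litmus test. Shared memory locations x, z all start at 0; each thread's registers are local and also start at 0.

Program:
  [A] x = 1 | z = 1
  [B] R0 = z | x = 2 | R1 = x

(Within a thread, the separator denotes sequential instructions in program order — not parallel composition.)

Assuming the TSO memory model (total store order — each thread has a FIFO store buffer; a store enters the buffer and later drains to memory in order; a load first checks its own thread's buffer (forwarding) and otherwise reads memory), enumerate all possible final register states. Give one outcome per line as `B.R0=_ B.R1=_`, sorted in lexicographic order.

outcome vector order: (B.R0,B.R1)
|TSO outcomes| = 3

B.R0=0 B.R1=1
B.R0=0 B.R1=2
B.R0=1 B.R1=2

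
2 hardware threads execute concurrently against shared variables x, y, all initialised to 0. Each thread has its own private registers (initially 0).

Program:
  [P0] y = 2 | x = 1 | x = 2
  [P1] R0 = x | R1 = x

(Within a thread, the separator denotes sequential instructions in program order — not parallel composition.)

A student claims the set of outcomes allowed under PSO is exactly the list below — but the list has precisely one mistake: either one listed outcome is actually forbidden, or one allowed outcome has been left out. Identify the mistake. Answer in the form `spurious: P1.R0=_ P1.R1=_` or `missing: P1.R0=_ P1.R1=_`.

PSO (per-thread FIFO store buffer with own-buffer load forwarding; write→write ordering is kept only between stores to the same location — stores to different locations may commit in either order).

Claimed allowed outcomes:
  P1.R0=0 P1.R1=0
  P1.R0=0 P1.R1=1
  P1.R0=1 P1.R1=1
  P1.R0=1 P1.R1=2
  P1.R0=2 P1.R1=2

outcome vector order: (P1.R0,P1.R1)
PSO (6): <0 0>; <0 1>; <0 2>; <1 1>; <1 2>; <2 2>
PSO∖claimed = {<0 2>}

missing: P1.R0=0 P1.R1=2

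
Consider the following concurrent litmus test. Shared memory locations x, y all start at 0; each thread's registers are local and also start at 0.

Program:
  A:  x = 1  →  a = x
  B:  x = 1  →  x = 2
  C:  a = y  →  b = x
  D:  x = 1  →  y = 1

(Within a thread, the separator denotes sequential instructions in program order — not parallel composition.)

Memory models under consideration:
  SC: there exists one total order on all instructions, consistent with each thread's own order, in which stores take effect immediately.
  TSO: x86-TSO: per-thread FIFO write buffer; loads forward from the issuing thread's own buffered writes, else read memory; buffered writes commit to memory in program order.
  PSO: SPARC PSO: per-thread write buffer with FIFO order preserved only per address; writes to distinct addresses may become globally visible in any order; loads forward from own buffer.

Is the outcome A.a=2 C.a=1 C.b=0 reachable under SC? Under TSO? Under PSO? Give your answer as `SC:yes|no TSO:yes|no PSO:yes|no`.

outcome vector order: (A.a,C.a,C.b)
SC (10): <1 0 0>; <1 0 1>; <1 0 2>; <1 1 1>; <1 1 2>; <2 0 0>; <2 0 1>; <2 0 2>; <2 1 1>; <2 1 2>
TSO (10): <1 0 0>; <1 0 1>; <1 0 2>; <1 1 1>; <1 1 2>; <2 0 0>; <2 0 1>; <2 0 2>; <2 1 1>; <2 1 2>
PSO (12): <1 0 0>; <1 0 1>; <1 0 2>; <1 1 0>; <1 1 1>; <1 1 2>; <2 0 0>; <2 0 1>; <2 0 2>; <2 1 0>; <2 1 1>; <2 1 2>
target <2 1 0> ∈ {PSO}

SC:no TSO:no PSO:yes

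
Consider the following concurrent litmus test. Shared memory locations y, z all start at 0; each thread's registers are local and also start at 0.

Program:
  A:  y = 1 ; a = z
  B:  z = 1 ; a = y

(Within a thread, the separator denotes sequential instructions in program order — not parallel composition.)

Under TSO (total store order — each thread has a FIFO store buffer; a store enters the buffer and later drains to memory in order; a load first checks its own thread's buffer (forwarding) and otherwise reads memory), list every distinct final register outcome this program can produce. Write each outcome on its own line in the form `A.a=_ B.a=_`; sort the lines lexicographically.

A.a=0 B.a=0
A.a=0 B.a=1
A.a=1 B.a=0
A.a=1 B.a=1

outcome vector order: (A.a,B.a)
|TSO outcomes| = 4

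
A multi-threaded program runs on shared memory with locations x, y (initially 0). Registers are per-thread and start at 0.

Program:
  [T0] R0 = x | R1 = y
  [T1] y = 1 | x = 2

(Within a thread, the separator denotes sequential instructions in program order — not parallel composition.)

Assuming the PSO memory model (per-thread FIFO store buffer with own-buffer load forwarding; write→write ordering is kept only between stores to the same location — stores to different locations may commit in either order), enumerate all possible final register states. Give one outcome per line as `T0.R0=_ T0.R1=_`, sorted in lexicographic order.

outcome vector order: (T0.R0,T0.R1)
|PSO outcomes| = 4

T0.R0=0 T0.R1=0
T0.R0=0 T0.R1=1
T0.R0=2 T0.R1=0
T0.R0=2 T0.R1=1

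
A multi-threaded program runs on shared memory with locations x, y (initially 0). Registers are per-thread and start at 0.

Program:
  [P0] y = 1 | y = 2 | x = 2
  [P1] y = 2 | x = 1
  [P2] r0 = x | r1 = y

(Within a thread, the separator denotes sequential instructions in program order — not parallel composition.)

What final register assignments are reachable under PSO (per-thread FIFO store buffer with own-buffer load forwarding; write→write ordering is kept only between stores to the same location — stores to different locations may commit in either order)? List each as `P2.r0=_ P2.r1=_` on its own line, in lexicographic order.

P2.r0=0 P2.r1=0
P2.r0=0 P2.r1=1
P2.r0=0 P2.r1=2
P2.r0=1 P2.r1=0
P2.r0=1 P2.r1=1
P2.r0=1 P2.r1=2
P2.r0=2 P2.r1=0
P2.r0=2 P2.r1=1
P2.r0=2 P2.r1=2

outcome vector order: (P2.r0,P2.r1)
|PSO outcomes| = 9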